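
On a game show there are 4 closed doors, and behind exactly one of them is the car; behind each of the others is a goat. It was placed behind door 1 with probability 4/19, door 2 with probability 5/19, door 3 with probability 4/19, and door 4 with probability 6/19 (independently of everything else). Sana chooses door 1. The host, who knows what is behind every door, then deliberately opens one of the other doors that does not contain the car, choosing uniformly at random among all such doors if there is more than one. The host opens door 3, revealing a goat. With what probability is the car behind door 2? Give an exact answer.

Condition on the true location of the car.
If it is behind door 1 (prior 4/19): the host has 3 equally likely choices, so probability 1/3; weight (4/19)·(1/3) = 4/57.
If it is behind door 2 (prior 5/19): the host has 2 equally likely choices, so probability 1/2; weight (5/19)·(1/2) = 5/38.
If it is behind door 3 (prior 4/19): the host opened door 3, so this case is ruled out; weight (4/19)·0 = 0.
If it is behind door 4 (prior 6/19): the host has 2 equally likely choices, so probability 1/2; weight (6/19)·(1/2) = 3/19.
The weights sum to 41/114.
So P(the car behind door 2 | the host opened door 3) = (5/38) / (41/114) = 15/41.

15/41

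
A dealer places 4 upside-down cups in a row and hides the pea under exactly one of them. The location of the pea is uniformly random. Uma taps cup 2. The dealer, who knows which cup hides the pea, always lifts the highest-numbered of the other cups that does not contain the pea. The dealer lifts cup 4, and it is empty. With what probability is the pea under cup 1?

Apply Bayes' rule, conditioning on where the pea actually is.
If it is under any of cups 1, 2, and 3 (prior 1/4 each): cup 4 is the highest-numbered option available, probability 1; weight (1/4)·1 = 1/4 each.
If it is under cup 4 (prior 1/4): the dealer opened cup 4, so this case is ruled out; weight (1/4)·0 = 0.
The weights sum to 3/4.
So P(the pea under cup 1 | the dealer opened cup 4) = (1/4) / (3/4) = 1/3.

1/3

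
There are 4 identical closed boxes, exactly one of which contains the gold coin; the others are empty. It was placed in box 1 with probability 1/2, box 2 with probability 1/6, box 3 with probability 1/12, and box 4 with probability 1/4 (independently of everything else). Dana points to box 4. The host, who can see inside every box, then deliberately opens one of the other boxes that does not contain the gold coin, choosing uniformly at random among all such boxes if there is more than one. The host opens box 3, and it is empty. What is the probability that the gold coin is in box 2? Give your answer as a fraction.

Apply Bayes' rule, conditioning on where the gold coin actually is.
If it is in box 1 (prior 1/2): the host has 2 equally likely choices, so probability 1/2; weight (1/2)·(1/2) = 1/4.
If it is in box 2 (prior 1/6): the host has 2 equally likely choices, so probability 1/2; weight (1/6)·(1/2) = 1/12.
If it is in box 3 (prior 1/12): the host opened box 3, so this case is ruled out; weight (1/12)·0 = 0.
If it is in box 4 (prior 1/4): the host has 3 equally likely choices, so probability 1/3; weight (1/4)·(1/3) = 1/12.
The weights sum to 5/12.
So P(the gold coin in box 2 | the host opened box 3) = (1/12) / (5/12) = 1/5.

1/5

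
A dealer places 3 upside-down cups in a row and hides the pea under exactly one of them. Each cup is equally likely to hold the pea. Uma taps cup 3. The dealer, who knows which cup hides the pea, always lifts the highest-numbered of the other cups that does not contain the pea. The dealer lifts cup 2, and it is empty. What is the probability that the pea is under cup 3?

1/2

Apply Bayes' rule, conditioning on where the pea actually is.
If it is under either of cups 1 and 3 (prior 1/3 each): cup 2 is the highest-numbered option available, probability 1; weight (1/3)·1 = 1/3 each.
If it is under cup 2 (prior 1/3): the dealer opened cup 2, so this case is ruled out; weight (1/3)·0 = 0.
The weights sum to 2/3.
So P(the pea under cup 3 | the dealer opened cup 2) = (1/3) / (2/3) = 1/2.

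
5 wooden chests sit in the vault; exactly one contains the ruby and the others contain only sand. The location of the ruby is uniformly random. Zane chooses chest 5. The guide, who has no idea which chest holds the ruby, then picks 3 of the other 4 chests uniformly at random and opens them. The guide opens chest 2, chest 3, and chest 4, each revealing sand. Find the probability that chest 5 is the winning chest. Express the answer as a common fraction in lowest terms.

Apply Bayes' rule, conditioning on where the ruby actually is.
If it is in either of chests 1 and 5 (prior 1/5 each): the guide picks exactly this set with probability 1/4 regardless, and none is the prize; weight (1/5)·(1/4) = 1/20 each.
If it is in any of chests 2, 3, and 4 (prior 1/5 each): that chest was opened and seen not to hold the prize — ruled out; weight (1/5)·0 = 0 each.
The weights sum to 1/10.
So P(the ruby in chest 5 | the guide opened chest 2, chest 3, and chest 4) = (1/20) / (1/10) = 1/2.

1/2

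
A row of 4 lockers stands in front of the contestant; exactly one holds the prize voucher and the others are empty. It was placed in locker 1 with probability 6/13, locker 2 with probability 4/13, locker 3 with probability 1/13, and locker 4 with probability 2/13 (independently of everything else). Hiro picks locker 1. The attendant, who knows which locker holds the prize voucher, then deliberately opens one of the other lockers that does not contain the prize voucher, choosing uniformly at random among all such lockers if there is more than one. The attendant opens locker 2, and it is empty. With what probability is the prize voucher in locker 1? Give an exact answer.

Consider each possible location of the prize voucher in turn.
If it is in locker 1 (prior 6/13): the attendant has 3 equally likely choices, so probability 1/3; weight (6/13)·(1/3) = 2/13.
If it is in locker 2 (prior 4/13): the attendant opened locker 2, so this case is ruled out; weight (4/13)·0 = 0.
If it is in locker 3 (prior 1/13): the attendant has 2 equally likely choices, so probability 1/2; weight (1/13)·(1/2) = 1/26.
If it is in locker 4 (prior 2/13): the attendant has 2 equally likely choices, so probability 1/2; weight (2/13)·(1/2) = 1/13.
The weights sum to 7/26.
So P(the prize voucher in locker 1 | the attendant opened locker 2) = (2/13) / (7/26) = 4/7.

4/7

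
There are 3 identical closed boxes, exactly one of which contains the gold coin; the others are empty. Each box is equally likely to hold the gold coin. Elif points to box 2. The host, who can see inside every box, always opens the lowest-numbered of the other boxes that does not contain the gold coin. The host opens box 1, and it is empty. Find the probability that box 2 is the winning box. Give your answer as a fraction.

1/2

Consider each possible location of the gold coin in turn.
If it is in box 1 (prior 1/3): the host opened box 1, so this case is ruled out; weight (1/3)·0 = 0.
If it is in either of boxes 2 and 3 (prior 1/3 each): box 1 is the lowest-numbered option available, probability 1; weight (1/3)·1 = 1/3 each.
The weights sum to 2/3.
So P(the gold coin in box 2 | the host opened box 1) = (1/3) / (2/3) = 1/2.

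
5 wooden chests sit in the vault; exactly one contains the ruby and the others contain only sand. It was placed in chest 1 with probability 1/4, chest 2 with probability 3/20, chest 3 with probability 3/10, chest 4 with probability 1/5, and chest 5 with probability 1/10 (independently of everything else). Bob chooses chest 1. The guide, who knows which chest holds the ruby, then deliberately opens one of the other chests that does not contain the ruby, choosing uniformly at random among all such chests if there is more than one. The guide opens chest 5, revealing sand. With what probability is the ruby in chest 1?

15/67

Apply Bayes' rule, conditioning on where the ruby actually is.
If it is in chest 1 (prior 1/4): the guide has 4 equally likely choices, so probability 1/4; weight (1/4)·(1/4) = 1/16.
If it is in chest 2 (prior 3/20): the guide has 3 equally likely choices, so probability 1/3; weight (3/20)·(1/3) = 1/20.
If it is in chest 3 (prior 3/10): the guide has 3 equally likely choices, so probability 1/3; weight (3/10)·(1/3) = 1/10.
If it is in chest 4 (prior 1/5): the guide has 3 equally likely choices, so probability 1/3; weight (1/5)·(1/3) = 1/15.
If it is in chest 5 (prior 1/10): the guide opened chest 5, so this case is ruled out; weight (1/10)·0 = 0.
The weights sum to 67/240.
So P(the ruby in chest 1 | the guide opened chest 5) = (1/16) / (67/240) = 15/67.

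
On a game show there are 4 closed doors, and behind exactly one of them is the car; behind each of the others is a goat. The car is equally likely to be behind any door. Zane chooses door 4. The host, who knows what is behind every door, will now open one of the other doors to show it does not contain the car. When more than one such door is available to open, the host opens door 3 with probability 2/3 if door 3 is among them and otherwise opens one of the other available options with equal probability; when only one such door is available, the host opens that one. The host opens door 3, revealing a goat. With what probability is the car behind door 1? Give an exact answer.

1/3

Apply Bayes' rule, conditioning on where the car actually is.
If it is behind any of doors 1, 2, and 4 (prior 1/4 each): door 3 is available, opened with probability 2/3; weight (1/4)·(2/3) = 1/6 each.
If it is behind door 3 (prior 1/4): the host opened door 3, so this case is ruled out; weight (1/4)·0 = 0.
The weights sum to 1/2.
So P(the car behind door 1 | the host opened door 3) = (1/6) / (1/2) = 1/3.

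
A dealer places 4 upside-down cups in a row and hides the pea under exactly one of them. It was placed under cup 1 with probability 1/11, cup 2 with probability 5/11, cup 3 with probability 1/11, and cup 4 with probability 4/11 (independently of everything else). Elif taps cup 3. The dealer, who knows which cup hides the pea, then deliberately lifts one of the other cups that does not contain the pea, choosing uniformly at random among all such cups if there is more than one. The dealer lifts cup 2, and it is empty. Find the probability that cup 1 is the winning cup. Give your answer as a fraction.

3/17

Consider each possible location of the pea in turn.
If it is under cup 1 (prior 1/11): the dealer has 2 equally likely choices, so probability 1/2; weight (1/11)·(1/2) = 1/22.
If it is under cup 2 (prior 5/11): the dealer opened cup 2, so this case is ruled out; weight (5/11)·0 = 0.
If it is under cup 3 (prior 1/11): the dealer has 3 equally likely choices, so probability 1/3; weight (1/11)·(1/3) = 1/33.
If it is under cup 4 (prior 4/11): the dealer has 2 equally likely choices, so probability 1/2; weight (4/11)·(1/2) = 2/11.
The weights sum to 17/66.
So P(the pea under cup 1 | the dealer opened cup 2) = (1/22) / (17/66) = 3/17.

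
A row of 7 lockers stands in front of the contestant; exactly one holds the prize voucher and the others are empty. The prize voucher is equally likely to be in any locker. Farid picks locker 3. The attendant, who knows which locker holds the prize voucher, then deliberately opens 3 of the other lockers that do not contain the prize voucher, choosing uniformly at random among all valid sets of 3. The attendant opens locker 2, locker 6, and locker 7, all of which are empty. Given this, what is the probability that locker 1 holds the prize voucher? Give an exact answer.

2/7

Consider each possible location of the prize voucher in turn.
If it is in any of lockers 1, 4, and 5 (prior 1/7 each): the attendant has 10 equally likely choices, so probability 1/10; weight (1/7)·(1/10) = 1/70 each.
If it is in any of lockers 2, 6, and 7 (prior 1/7 each): that locker was opened and seen not to hold the prize — ruled out; weight (1/7)·0 = 0 each.
If it is in locker 3 (prior 1/7): the attendant has 20 equally likely choices, so probability 1/20; weight (1/7)·(1/20) = 1/140.
The weights sum to 1/20.
So P(the prize voucher in locker 1 | the attendant opened locker 2, locker 6, and locker 7) = (1/70) / (1/20) = 2/7.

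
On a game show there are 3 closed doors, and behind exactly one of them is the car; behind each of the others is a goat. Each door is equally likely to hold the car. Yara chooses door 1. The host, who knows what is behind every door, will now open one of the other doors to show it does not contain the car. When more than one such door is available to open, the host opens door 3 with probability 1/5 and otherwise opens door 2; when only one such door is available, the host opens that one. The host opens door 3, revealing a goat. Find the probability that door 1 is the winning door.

1/6

Condition on the true location of the car.
If it is behind door 1 (prior 1/3): door 3 is available, opened with probability 1/5; weight (1/3)·(1/5) = 1/15.
If it is behind door 2 (prior 1/3): only door 3 is available, probability 1; weight (1/3)·1 = 1/3.
If it is behind door 3 (prior 1/3): the host opened door 3, so this case is ruled out; weight (1/3)·0 = 0.
The weights sum to 2/5.
So P(the car behind door 1 | the host opened door 3) = (1/15) / (2/5) = 1/6.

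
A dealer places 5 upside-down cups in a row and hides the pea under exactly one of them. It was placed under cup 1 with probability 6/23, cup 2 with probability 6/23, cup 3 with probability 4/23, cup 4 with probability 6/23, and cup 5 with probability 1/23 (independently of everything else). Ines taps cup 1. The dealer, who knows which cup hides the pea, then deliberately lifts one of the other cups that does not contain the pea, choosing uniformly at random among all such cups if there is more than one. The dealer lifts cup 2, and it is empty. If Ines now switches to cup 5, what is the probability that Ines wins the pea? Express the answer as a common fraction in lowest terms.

Apply Bayes' rule, conditioning on where the pea actually is.
If it is under cup 1 (prior 6/23): the dealer has 4 equally likely choices, so probability 1/4; weight (6/23)·(1/4) = 3/46.
If it is under cup 2 (prior 6/23): the dealer opened cup 2, so this case is ruled out; weight (6/23)·0 = 0.
If it is under cup 3 (prior 4/23): the dealer has 3 equally likely choices, so probability 1/3; weight (4/23)·(1/3) = 4/69.
If it is under cup 4 (prior 6/23): the dealer has 3 equally likely choices, so probability 1/3; weight (6/23)·(1/3) = 2/23.
If it is under cup 5 (prior 1/23): the dealer has 3 equally likely choices, so probability 1/3; weight (1/23)·(1/3) = 1/69.
The weights sum to 31/138.
So P(the pea under cup 5 | the dealer opened cup 2) = (1/69) / (31/138) = 2/31.

2/31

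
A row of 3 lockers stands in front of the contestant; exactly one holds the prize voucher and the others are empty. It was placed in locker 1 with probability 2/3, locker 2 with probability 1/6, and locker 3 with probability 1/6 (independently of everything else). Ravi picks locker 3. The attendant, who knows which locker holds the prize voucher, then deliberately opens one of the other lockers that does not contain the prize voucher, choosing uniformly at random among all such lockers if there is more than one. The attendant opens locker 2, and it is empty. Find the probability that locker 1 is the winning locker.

8/9

Consider each possible location of the prize voucher in turn.
If it is in locker 1 (prior 2/3): the attendant has no choice, probability 1; weight (2/3)·1 = 2/3.
If it is in locker 2 (prior 1/6): the attendant opened locker 2, so this case is ruled out; weight (1/6)·0 = 0.
If it is in locker 3 (prior 1/6): the attendant has 2 equally likely choices, so probability 1/2; weight (1/6)·(1/2) = 1/12.
The weights sum to 3/4.
So P(the prize voucher in locker 1 | the attendant opened locker 2) = (2/3) / (3/4) = 8/9.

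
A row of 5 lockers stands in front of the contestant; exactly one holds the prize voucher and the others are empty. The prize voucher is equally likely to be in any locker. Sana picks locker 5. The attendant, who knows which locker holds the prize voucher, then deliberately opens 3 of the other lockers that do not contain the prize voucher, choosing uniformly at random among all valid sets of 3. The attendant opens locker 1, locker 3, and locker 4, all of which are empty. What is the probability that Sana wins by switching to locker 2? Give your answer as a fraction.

4/5

Consider each possible location of the prize voucher in turn.
If it is in any of lockers 1, 3, and 4 (prior 1/5 each): that locker was opened and seen not to hold the prize — ruled out; weight (1/5)·0 = 0 each.
If it is in locker 2 (prior 1/5): the attendant has no choice, probability 1; weight (1/5)·1 = 1/5.
If it is in locker 5 (prior 1/5): the attendant has 4 equally likely choices, so probability 1/4; weight (1/5)·(1/4) = 1/20.
The weights sum to 1/4.
So P(the prize voucher in locker 2 | the attendant opened locker 1, locker 3, and locker 4) = (1/5) / (1/4) = 4/5.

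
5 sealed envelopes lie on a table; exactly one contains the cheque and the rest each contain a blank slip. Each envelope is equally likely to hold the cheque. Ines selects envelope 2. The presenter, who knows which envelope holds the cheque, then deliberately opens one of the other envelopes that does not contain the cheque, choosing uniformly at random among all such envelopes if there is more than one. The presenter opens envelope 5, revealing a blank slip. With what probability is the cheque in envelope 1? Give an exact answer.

4/15

Consider each possible location of the cheque in turn.
If it is in any of envelopes 1, 3, and 4 (prior 1/5 each): the presenter has 3 equally likely choices, so probability 1/3; weight (1/5)·(1/3) = 1/15 each.
If it is in envelope 2 (prior 1/5): the presenter has 4 equally likely choices, so probability 1/4; weight (1/5)·(1/4) = 1/20.
If it is in envelope 5 (prior 1/5): the presenter opened envelope 5, so this case is ruled out; weight (1/5)·0 = 0.
The weights sum to 1/4.
So P(the cheque in envelope 1 | the presenter opened envelope 5) = (1/15) / (1/4) = 4/15.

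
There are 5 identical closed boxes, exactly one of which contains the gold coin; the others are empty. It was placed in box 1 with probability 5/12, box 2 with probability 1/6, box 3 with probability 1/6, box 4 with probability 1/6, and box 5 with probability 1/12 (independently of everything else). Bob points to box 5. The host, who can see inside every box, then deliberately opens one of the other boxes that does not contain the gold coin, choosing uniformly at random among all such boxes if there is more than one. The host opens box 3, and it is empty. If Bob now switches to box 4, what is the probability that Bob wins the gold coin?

Consider each possible location of the gold coin in turn.
If it is in box 1 (prior 5/12): the host has 3 equally likely choices, so probability 1/3; weight (5/12)·(1/3) = 5/36.
If it is in either of boxes 2 and 4 (prior 1/6 each): the host has 3 equally likely choices, so probability 1/3; weight (1/6)·(1/3) = 1/18 each.
If it is in box 3 (prior 1/6): the host opened box 3, so this case is ruled out; weight (1/6)·0 = 0.
If it is in box 5 (prior 1/12): the host has 4 equally likely choices, so probability 1/4; weight (1/12)·(1/4) = 1/48.
The weights sum to 13/48.
So P(the gold coin in box 4 | the host opened box 3) = (1/18) / (13/48) = 8/39.

8/39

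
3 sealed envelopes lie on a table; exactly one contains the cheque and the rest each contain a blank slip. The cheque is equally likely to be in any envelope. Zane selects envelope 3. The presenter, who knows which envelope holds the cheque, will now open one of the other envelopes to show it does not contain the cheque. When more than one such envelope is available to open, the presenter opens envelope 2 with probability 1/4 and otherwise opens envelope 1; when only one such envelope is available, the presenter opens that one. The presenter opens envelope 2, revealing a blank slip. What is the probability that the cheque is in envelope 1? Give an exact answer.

4/5

Condition on the true location of the cheque.
If it is in envelope 1 (prior 1/3): only envelope 2 is available, probability 1; weight (1/3)·1 = 1/3.
If it is in envelope 2 (prior 1/3): the presenter opened envelope 2, so this case is ruled out; weight (1/3)·0 = 0.
If it is in envelope 3 (prior 1/3): envelope 2 is available, opened with probability 1/4; weight (1/3)·(1/4) = 1/12.
The weights sum to 5/12.
So P(the cheque in envelope 1 | the presenter opened envelope 2) = (1/3) / (5/12) = 4/5.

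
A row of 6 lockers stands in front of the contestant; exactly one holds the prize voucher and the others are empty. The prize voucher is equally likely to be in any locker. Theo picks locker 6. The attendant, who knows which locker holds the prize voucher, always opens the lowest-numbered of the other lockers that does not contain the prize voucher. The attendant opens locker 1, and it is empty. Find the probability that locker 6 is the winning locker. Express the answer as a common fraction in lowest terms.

Apply Bayes' rule, conditioning on where the prize voucher actually is.
If it is in locker 1 (prior 1/6): the attendant opened locker 1, so this case is ruled out; weight (1/6)·0 = 0.
If it is in any of lockers 2, 3, 4, 5, and 6 (prior 1/6 each): locker 1 is the lowest-numbered option available, probability 1; weight (1/6)·1 = 1/6 each.
The weights sum to 5/6.
So P(the prize voucher in locker 6 | the attendant opened locker 1) = (1/6) / (5/6) = 1/5.

1/5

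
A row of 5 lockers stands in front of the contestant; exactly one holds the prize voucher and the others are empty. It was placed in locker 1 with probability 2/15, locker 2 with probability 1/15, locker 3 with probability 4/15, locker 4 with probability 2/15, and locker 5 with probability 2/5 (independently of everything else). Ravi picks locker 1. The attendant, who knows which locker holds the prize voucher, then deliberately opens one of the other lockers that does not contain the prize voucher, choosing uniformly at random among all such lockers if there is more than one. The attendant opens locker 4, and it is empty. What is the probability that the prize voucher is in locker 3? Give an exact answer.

8/25

Condition on the true location of the prize voucher.
If it is in locker 1 (prior 2/15): the attendant has 4 equally likely choices, so probability 1/4; weight (2/15)·(1/4) = 1/30.
If it is in locker 2 (prior 1/15): the attendant has 3 equally likely choices, so probability 1/3; weight (1/15)·(1/3) = 1/45.
If it is in locker 3 (prior 4/15): the attendant has 3 equally likely choices, so probability 1/3; weight (4/15)·(1/3) = 4/45.
If it is in locker 4 (prior 2/15): the attendant opened locker 4, so this case is ruled out; weight (2/15)·0 = 0.
If it is in locker 5 (prior 2/5): the attendant has 3 equally likely choices, so probability 1/3; weight (2/5)·(1/3) = 2/15.
The weights sum to 5/18.
So P(the prize voucher in locker 3 | the attendant opened locker 4) = (4/45) / (5/18) = 8/25.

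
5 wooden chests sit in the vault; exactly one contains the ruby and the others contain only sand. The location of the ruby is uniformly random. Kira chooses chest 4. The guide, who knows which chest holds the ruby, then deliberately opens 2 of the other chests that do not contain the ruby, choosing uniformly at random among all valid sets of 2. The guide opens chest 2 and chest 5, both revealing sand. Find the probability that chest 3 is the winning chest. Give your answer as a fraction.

2/5

Consider each possible location of the ruby in turn.
If it is in either of chests 1 and 3 (prior 1/5 each): the guide has 3 equally likely choices, so probability 1/3; weight (1/5)·(1/3) = 1/15 each.
If it is in either of chests 2 and 5 (prior 1/5 each): that chest was opened and seen not to hold the prize — ruled out; weight (1/5)·0 = 0 each.
If it is in chest 4 (prior 1/5): the guide has 6 equally likely choices, so probability 1/6; weight (1/5)·(1/6) = 1/30.
The weights sum to 1/6.
So P(the ruby in chest 3 | the guide opened chest 2 and chest 5) = (1/15) / (1/6) = 2/5.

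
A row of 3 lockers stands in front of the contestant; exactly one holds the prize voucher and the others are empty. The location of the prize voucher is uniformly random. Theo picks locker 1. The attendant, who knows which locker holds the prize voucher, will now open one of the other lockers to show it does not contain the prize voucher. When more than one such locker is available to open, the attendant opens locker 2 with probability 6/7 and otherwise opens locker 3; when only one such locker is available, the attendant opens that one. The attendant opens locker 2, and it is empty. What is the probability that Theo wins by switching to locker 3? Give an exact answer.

Apply Bayes' rule, conditioning on where the prize voucher actually is.
If it is in locker 1 (prior 1/3): locker 2 is available, opened with probability 6/7; weight (1/3)·(6/7) = 2/7.
If it is in locker 2 (prior 1/3): the attendant opened locker 2, so this case is ruled out; weight (1/3)·0 = 0.
If it is in locker 3 (prior 1/3): only locker 2 is available, probability 1; weight (1/3)·1 = 1/3.
The weights sum to 13/21.
So P(the prize voucher in locker 3 | the attendant opened locker 2) = (1/3) / (13/21) = 7/13.

7/13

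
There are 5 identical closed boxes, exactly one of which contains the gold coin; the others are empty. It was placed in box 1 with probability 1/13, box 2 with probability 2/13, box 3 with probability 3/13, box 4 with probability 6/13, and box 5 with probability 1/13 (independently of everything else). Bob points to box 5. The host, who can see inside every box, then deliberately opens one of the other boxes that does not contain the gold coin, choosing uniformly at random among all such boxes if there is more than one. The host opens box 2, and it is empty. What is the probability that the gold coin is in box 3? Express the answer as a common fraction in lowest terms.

12/43

Condition on the true location of the gold coin.
If it is in box 1 (prior 1/13): the host has 3 equally likely choices, so probability 1/3; weight (1/13)·(1/3) = 1/39.
If it is in box 2 (prior 2/13): the host opened box 2, so this case is ruled out; weight (2/13)·0 = 0.
If it is in box 3 (prior 3/13): the host has 3 equally likely choices, so probability 1/3; weight (3/13)·(1/3) = 1/13.
If it is in box 4 (prior 6/13): the host has 3 equally likely choices, so probability 1/3; weight (6/13)·(1/3) = 2/13.
If it is in box 5 (prior 1/13): the host has 4 equally likely choices, so probability 1/4; weight (1/13)·(1/4) = 1/52.
The weights sum to 43/156.
So P(the gold coin in box 3 | the host opened box 2) = (1/13) / (43/156) = 12/43.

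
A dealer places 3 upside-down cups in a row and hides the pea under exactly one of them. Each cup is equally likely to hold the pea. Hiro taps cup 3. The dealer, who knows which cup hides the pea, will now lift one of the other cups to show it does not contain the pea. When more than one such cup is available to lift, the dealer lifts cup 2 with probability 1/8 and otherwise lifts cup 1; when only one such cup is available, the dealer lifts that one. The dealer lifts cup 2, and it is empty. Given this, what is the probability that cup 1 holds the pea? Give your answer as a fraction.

Apply Bayes' rule, conditioning on where the pea actually is.
If it is under cup 1 (prior 1/3): only cup 2 is available, probability 1; weight (1/3)·1 = 1/3.
If it is under cup 2 (prior 1/3): the dealer opened cup 2, so this case is ruled out; weight (1/3)·0 = 0.
If it is under cup 3 (prior 1/3): cup 2 is available, opened with probability 1/8; weight (1/3)·(1/8) = 1/24.
The weights sum to 3/8.
So P(the pea under cup 1 | the dealer opened cup 2) = (1/3) / (3/8) = 8/9.

8/9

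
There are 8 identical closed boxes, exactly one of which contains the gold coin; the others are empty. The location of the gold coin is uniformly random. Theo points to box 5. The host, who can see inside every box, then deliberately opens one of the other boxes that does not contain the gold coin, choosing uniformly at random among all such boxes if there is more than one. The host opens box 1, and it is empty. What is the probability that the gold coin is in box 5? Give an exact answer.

1/8

Consider each possible location of the gold coin in turn.
If it is in box 1 (prior 1/8): the host opened box 1, so this case is ruled out; weight (1/8)·0 = 0.
If it is in any of boxes 2, 3, 4, 6, 7, and 8 (prior 1/8 each): the host has 6 equally likely choices, so probability 1/6; weight (1/8)·(1/6) = 1/48 each.
If it is in box 5 (prior 1/8): the host has 7 equally likely choices, so probability 1/7; weight (1/8)·(1/7) = 1/56.
The weights sum to 1/7.
So P(the gold coin in box 5 | the host opened box 1) = (1/56) / (1/7) = 1/8.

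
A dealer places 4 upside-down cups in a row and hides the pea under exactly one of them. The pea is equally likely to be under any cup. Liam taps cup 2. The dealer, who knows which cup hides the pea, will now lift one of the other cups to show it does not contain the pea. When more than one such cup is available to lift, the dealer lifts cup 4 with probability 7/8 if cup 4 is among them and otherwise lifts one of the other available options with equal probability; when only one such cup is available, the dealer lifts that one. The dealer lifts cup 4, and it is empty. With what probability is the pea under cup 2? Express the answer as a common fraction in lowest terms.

1/3

Condition on the true location of the pea.
If it is under any of cups 1, 2, and 3 (prior 1/4 each): cup 4 is available, opened with probability 7/8; weight (1/4)·(7/8) = 7/32 each.
If it is under cup 4 (prior 1/4): the dealer opened cup 4, so this case is ruled out; weight (1/4)·0 = 0.
The weights sum to 21/32.
So P(the pea under cup 2 | the dealer opened cup 4) = (7/32) / (21/32) = 1/3.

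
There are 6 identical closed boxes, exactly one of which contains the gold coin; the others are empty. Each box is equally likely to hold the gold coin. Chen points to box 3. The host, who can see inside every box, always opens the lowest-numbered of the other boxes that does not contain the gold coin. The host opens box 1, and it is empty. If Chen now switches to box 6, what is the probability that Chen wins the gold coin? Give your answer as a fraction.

Condition on the true location of the gold coin.
If it is in box 1 (prior 1/6): the host opened box 1, so this case is ruled out; weight (1/6)·0 = 0.
If it is in any of boxes 2, 3, 4, 5, and 6 (prior 1/6 each): box 1 is the lowest-numbered option available, probability 1; weight (1/6)·1 = 1/6 each.
The weights sum to 5/6.
So P(the gold coin in box 6 | the host opened box 1) = (1/6) / (5/6) = 1/5.

1/5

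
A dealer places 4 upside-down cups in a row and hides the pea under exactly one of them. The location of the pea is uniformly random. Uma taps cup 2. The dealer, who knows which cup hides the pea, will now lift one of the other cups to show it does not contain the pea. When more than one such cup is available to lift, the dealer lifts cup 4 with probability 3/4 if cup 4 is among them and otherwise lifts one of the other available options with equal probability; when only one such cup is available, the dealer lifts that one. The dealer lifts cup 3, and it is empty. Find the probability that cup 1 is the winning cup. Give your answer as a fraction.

Consider each possible location of the pea in turn.
If it is under cup 1 (prior 1/4): cup 4 is available but not opened, probability 1/4; weight (1/4)·(1/4) = 1/16.
If it is under cup 2 (prior 1/4): cup 4 is available but not opened; cup 3 gets probability (1 − 3/4)/2 = 1/8; weight (1/4)·(1/8) = 1/32.
If it is under cup 3 (prior 1/4): the dealer opened cup 3, so this case is ruled out; weight (1/4)·0 = 0.
If it is under cup 4 (prior 1/4): cup 4 holds the prize so is unavailable; the dealer chooses uniformly among the 2 others, probability 1/2; weight (1/4)·(1/2) = 1/8.
The weights sum to 7/32.
So P(the pea under cup 1 | the dealer opened cup 3) = (1/16) / (7/32) = 2/7.

2/7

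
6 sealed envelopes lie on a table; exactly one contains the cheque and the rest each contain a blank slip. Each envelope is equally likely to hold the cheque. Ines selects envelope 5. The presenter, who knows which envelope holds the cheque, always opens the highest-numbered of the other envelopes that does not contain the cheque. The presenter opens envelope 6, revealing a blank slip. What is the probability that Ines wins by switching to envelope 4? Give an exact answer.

1/5

Consider each possible location of the cheque in turn.
If it is in any of envelopes 1, 2, 3, 4, and 5 (prior 1/6 each): envelope 6 is the highest-numbered option available, probability 1; weight (1/6)·1 = 1/6 each.
If it is in envelope 6 (prior 1/6): the presenter opened envelope 6, so this case is ruled out; weight (1/6)·0 = 0.
The weights sum to 5/6.
So P(the cheque in envelope 4 | the presenter opened envelope 6) = (1/6) / (5/6) = 1/5.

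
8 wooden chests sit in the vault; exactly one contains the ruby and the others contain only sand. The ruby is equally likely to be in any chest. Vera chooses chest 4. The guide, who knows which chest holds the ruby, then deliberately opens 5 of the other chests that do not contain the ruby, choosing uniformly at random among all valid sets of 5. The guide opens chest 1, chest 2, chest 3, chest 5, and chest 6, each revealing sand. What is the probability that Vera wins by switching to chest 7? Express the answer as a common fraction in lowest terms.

7/16

Apply Bayes' rule, conditioning on where the ruby actually is.
If it is in any of chests 1, 2, 3, 5, and 6 (prior 1/8 each): that chest was opened and seen not to hold the prize — ruled out; weight (1/8)·0 = 0 each.
If it is in chest 4 (prior 1/8): the guide has 21 equally likely choices, so probability 1/21; weight (1/8)·(1/21) = 1/168.
If it is in either of chests 7 and 8 (prior 1/8 each): the guide has 6 equally likely choices, so probability 1/6; weight (1/8)·(1/6) = 1/48 each.
The weights sum to 1/21.
So P(the ruby in chest 7 | the guide opened chest 1, chest 2, chest 3, chest 5, and chest 6) = (1/48) / (1/21) = 7/16.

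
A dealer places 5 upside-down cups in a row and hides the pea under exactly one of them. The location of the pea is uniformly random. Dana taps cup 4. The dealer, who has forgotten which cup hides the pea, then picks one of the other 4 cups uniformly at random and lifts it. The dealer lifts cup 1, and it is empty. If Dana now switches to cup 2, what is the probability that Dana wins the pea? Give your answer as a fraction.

Condition on the true location of the pea.
If it is under cup 1 (prior 1/5): the dealer opened cup 1, so this case is ruled out; weight (1/5)·0 = 0.
If it is under any of cups 2, 3, 4, and 5 (prior 1/5 each): the dealer picks cup 1 with probability 1/4 regardless, and it is not the prize; weight (1/5)·(1/4) = 1/20 each.
The weights sum to 1/5.
So P(the pea under cup 2 | the dealer opened cup 1) = (1/20) / (1/5) = 1/4.

1/4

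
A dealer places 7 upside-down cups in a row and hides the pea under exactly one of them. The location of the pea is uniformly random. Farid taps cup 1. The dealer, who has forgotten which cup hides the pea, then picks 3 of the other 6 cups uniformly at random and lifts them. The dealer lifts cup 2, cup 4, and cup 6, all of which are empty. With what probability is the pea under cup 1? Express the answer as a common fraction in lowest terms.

Apply Bayes' rule, conditioning on where the pea actually is.
If it is under any of cups 1, 3, 5, and 7 (prior 1/7 each): the dealer picks exactly this set with probability 1/20 regardless, and none is the prize; weight (1/7)·(1/20) = 1/140 each.
If it is under any of cups 2, 4, and 6 (prior 1/7 each): that cup was opened and seen not to hold the prize — ruled out; weight (1/7)·0 = 0 each.
The weights sum to 1/35.
So P(the pea under cup 1 | the dealer opened cup 2, cup 4, and cup 6) = (1/140) / (1/35) = 1/4.

1/4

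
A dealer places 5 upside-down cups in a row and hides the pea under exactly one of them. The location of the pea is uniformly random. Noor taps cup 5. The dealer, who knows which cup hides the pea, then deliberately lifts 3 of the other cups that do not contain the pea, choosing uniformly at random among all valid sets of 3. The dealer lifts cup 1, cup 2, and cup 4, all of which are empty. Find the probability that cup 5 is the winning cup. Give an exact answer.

Apply Bayes' rule, conditioning on where the pea actually is.
If it is under any of cups 1, 2, and 4 (prior 1/5 each): that cup was opened and seen not to hold the prize — ruled out; weight (1/5)·0 = 0 each.
If it is under cup 3 (prior 1/5): the dealer has no choice, probability 1; weight (1/5)·1 = 1/5.
If it is under cup 5 (prior 1/5): the dealer has 4 equally likely choices, so probability 1/4; weight (1/5)·(1/4) = 1/20.
The weights sum to 1/4.
So P(the pea under cup 5 | the dealer opened cup 1, cup 2, and cup 4) = (1/20) / (1/4) = 1/5.

1/5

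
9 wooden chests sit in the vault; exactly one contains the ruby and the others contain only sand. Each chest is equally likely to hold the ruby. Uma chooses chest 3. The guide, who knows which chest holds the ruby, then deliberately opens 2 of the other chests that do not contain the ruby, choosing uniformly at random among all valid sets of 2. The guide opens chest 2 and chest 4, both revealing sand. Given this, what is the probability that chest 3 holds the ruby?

1/9

Apply Bayes' rule, conditioning on where the ruby actually is.
If it is in any of chests 1, 5, 6, 7, 8, and 9 (prior 1/9 each): the guide has 21 equally likely choices, so probability 1/21; weight (1/9)·(1/21) = 1/189 each.
If it is in either of chests 2 and 4 (prior 1/9 each): that chest was opened and seen not to hold the prize — ruled out; weight (1/9)·0 = 0 each.
If it is in chest 3 (prior 1/9): the guide has 28 equally likely choices, so probability 1/28; weight (1/9)·(1/28) = 1/252.
The weights sum to 1/28.
So P(the ruby in chest 3 | the guide opened chest 2 and chest 4) = (1/252) / (1/28) = 1/9.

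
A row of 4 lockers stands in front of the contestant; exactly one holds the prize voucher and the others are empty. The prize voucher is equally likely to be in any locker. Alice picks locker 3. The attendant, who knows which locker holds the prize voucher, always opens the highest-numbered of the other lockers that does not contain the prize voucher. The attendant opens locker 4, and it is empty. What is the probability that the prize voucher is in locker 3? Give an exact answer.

Apply Bayes' rule, conditioning on where the prize voucher actually is.
If it is in any of lockers 1, 2, and 3 (prior 1/4 each): locker 4 is the highest-numbered option available, probability 1; weight (1/4)·1 = 1/4 each.
If it is in locker 4 (prior 1/4): the attendant opened locker 4, so this case is ruled out; weight (1/4)·0 = 0.
The weights sum to 3/4.
So P(the prize voucher in locker 3 | the attendant opened locker 4) = (1/4) / (3/4) = 1/3.

1/3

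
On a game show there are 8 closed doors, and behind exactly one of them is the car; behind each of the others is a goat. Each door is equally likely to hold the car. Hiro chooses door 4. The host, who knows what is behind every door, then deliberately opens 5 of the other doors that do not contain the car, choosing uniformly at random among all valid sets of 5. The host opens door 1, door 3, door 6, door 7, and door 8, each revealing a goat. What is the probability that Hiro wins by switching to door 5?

7/16

Consider each possible location of the car in turn.
If it is behind any of doors 1, 3, 6, 7, and 8 (prior 1/8 each): that door was opened and seen not to hold the prize — ruled out; weight (1/8)·0 = 0 each.
If it is behind either of doors 2 and 5 (prior 1/8 each): the host has 6 equally likely choices, so probability 1/6; weight (1/8)·(1/6) = 1/48 each.
If it is behind door 4 (prior 1/8): the host has 21 equally likely choices, so probability 1/21; weight (1/8)·(1/21) = 1/168.
The weights sum to 1/21.
So P(the car behind door 5 | the host opened door 1, door 3, door 6, door 7, and door 8) = (1/48) / (1/21) = 7/16.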